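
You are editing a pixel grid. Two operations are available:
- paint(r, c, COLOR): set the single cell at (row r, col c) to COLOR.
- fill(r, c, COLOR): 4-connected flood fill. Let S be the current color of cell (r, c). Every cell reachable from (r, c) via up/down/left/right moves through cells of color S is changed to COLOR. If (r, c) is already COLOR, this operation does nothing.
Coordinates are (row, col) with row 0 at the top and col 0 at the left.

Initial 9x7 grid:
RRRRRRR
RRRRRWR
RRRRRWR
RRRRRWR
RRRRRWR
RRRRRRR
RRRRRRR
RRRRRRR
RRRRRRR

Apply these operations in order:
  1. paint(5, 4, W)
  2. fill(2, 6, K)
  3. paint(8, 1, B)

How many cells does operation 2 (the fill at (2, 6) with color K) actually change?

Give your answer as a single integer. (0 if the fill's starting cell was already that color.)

After op 1 paint(5,4,W):
RRRRRRR
RRRRRWR
RRRRRWR
RRRRRWR
RRRRRWR
RRRRWRR
RRRRRRR
RRRRRRR
RRRRRRR
After op 2 fill(2,6,K) [58 cells changed]:
KKKKKKK
KKKKKWK
KKKKKWK
KKKKKWK
KKKKKWK
KKKKWKK
KKKKKKK
KKKKKKK
KKKKKKK

Answer: 58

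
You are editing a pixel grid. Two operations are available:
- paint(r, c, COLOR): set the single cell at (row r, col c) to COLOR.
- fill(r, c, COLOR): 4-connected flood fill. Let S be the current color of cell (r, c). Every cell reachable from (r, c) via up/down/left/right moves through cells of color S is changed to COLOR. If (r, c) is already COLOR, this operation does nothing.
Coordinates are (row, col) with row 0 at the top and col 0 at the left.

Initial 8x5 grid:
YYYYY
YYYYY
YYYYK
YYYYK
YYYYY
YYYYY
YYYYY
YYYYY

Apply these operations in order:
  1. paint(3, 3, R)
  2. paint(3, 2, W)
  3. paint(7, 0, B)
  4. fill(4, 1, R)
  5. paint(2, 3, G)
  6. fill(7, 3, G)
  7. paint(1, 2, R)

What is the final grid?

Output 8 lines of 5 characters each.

After op 1 paint(3,3,R):
YYYYY
YYYYY
YYYYK
YYYRK
YYYYY
YYYYY
YYYYY
YYYYY
After op 2 paint(3,2,W):
YYYYY
YYYYY
YYYYK
YYWRK
YYYYY
YYYYY
YYYYY
YYYYY
After op 3 paint(7,0,B):
YYYYY
YYYYY
YYYYK
YYWRK
YYYYY
YYYYY
YYYYY
BYYYY
After op 4 fill(4,1,R) [35 cells changed]:
RRRRR
RRRRR
RRRRK
RRWRK
RRRRR
RRRRR
RRRRR
BRRRR
After op 5 paint(2,3,G):
RRRRR
RRRRR
RRRGK
RRWRK
RRRRR
RRRRR
RRRRR
BRRRR
After op 6 fill(7,3,G) [35 cells changed]:
GGGGG
GGGGG
GGGGK
GGWGK
GGGGG
GGGGG
GGGGG
BGGGG
After op 7 paint(1,2,R):
GGGGG
GGRGG
GGGGK
GGWGK
GGGGG
GGGGG
GGGGG
BGGGG

Answer: GGGGG
GGRGG
GGGGK
GGWGK
GGGGG
GGGGG
GGGGG
BGGGG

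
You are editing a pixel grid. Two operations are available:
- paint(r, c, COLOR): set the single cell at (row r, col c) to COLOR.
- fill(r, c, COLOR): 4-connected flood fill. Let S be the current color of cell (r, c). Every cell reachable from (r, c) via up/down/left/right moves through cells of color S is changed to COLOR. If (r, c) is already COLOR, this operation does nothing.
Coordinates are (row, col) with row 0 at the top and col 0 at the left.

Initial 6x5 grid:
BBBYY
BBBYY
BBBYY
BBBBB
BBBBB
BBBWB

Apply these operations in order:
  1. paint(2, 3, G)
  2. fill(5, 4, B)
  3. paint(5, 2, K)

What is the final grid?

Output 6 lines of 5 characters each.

After op 1 paint(2,3,G):
BBBYY
BBBYY
BBBGY
BBBBB
BBBBB
BBBWB
After op 2 fill(5,4,B) [0 cells changed]:
BBBYY
BBBYY
BBBGY
BBBBB
BBBBB
BBBWB
After op 3 paint(5,2,K):
BBBYY
BBBYY
BBBGY
BBBBB
BBBBB
BBKWB

Answer: BBBYY
BBBYY
BBBGY
BBBBB
BBBBB
BBKWB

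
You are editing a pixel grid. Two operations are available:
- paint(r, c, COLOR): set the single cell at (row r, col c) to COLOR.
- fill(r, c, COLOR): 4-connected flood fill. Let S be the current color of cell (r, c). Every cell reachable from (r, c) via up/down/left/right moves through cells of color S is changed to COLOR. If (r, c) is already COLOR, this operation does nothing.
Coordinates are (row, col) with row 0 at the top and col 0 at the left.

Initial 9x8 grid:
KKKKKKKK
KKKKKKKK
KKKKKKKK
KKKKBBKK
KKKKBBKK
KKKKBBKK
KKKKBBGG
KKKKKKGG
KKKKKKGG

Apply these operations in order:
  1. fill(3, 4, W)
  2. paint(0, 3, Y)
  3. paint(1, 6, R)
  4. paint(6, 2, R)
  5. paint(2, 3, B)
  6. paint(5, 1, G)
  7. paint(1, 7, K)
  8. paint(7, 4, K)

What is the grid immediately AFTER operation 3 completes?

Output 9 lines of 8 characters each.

Answer: KKKYKKKK
KKKKKKRK
KKKKKKKK
KKKKWWKK
KKKKWWKK
KKKKWWKK
KKKKWWGG
KKKKKKGG
KKKKKKGG

Derivation:
After op 1 fill(3,4,W) [8 cells changed]:
KKKKKKKK
KKKKKKKK
KKKKKKKK
KKKKWWKK
KKKKWWKK
KKKKWWKK
KKKKWWGG
KKKKKKGG
KKKKKKGG
After op 2 paint(0,3,Y):
KKKYKKKK
KKKKKKKK
KKKKKKKK
KKKKWWKK
KKKKWWKK
KKKKWWKK
KKKKWWGG
KKKKKKGG
KKKKKKGG
After op 3 paint(1,6,R):
KKKYKKKK
KKKKKKRK
KKKKKKKK
KKKKWWKK
KKKKWWKK
KKKKWWKK
KKKKWWGG
KKKKKKGG
KKKKKKGG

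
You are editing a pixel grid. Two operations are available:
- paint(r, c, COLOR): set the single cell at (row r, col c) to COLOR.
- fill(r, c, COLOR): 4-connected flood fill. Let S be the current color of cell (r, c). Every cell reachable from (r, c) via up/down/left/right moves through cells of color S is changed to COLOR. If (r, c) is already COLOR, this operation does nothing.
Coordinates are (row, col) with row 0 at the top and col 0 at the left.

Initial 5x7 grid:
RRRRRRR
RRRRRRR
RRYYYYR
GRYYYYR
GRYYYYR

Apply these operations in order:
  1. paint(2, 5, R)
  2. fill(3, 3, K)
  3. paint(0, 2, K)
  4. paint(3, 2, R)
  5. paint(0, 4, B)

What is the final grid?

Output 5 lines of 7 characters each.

After op 1 paint(2,5,R):
RRRRRRR
RRRRRRR
RRYYYRR
GRYYYYR
GRYYYYR
After op 2 fill(3,3,K) [11 cells changed]:
RRRRRRR
RRRRRRR
RRKKKRR
GRKKKKR
GRKKKKR
After op 3 paint(0,2,K):
RRKRRRR
RRRRRRR
RRKKKRR
GRKKKKR
GRKKKKR
After op 4 paint(3,2,R):
RRKRRRR
RRRRRRR
RRKKKRR
GRRKKKR
GRKKKKR
After op 5 paint(0,4,B):
RRKRBRR
RRRRRRR
RRKKKRR
GRRKKKR
GRKKKKR

Answer: RRKRBRR
RRRRRRR
RRKKKRR
GRRKKKR
GRKKKKR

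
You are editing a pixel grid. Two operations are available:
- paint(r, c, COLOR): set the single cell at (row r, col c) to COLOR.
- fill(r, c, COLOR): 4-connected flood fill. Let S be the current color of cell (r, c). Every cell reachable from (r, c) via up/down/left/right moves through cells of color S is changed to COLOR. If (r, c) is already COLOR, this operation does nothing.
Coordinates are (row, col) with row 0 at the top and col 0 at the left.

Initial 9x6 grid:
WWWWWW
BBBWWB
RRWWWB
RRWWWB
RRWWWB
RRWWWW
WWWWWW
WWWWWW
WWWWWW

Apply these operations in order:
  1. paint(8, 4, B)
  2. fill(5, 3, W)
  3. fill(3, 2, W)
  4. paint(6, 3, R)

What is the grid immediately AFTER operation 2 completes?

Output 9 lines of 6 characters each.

Answer: WWWWWW
BBBWWB
RRWWWB
RRWWWB
RRWWWB
RRWWWW
WWWWWW
WWWWWW
WWWWBW

Derivation:
After op 1 paint(8,4,B):
WWWWWW
BBBWWB
RRWWWB
RRWWWB
RRWWWB
RRWWWW
WWWWWW
WWWWWW
WWWWBW
After op 2 fill(5,3,W) [0 cells changed]:
WWWWWW
BBBWWB
RRWWWB
RRWWWB
RRWWWB
RRWWWW
WWWWWW
WWWWWW
WWWWBW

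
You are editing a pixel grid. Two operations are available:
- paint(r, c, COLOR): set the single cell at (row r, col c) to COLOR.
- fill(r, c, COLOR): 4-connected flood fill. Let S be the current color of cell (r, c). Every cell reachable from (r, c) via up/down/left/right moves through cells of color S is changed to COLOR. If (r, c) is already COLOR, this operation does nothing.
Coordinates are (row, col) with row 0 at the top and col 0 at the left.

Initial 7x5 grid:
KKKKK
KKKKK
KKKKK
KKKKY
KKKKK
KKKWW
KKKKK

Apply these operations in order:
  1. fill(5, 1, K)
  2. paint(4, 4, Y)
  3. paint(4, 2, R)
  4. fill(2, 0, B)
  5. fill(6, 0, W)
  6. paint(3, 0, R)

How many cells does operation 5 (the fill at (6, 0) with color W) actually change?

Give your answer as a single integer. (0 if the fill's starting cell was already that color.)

Answer: 30

Derivation:
After op 1 fill(5,1,K) [0 cells changed]:
KKKKK
KKKKK
KKKKK
KKKKY
KKKKK
KKKWW
KKKKK
After op 2 paint(4,4,Y):
KKKKK
KKKKK
KKKKK
KKKKY
KKKKY
KKKWW
KKKKK
After op 3 paint(4,2,R):
KKKKK
KKKKK
KKKKK
KKKKY
KKRKY
KKKWW
KKKKK
After op 4 fill(2,0,B) [30 cells changed]:
BBBBB
BBBBB
BBBBB
BBBBY
BBRBY
BBBWW
BBBBB
After op 5 fill(6,0,W) [30 cells changed]:
WWWWW
WWWWW
WWWWW
WWWWY
WWRWY
WWWWW
WWWWW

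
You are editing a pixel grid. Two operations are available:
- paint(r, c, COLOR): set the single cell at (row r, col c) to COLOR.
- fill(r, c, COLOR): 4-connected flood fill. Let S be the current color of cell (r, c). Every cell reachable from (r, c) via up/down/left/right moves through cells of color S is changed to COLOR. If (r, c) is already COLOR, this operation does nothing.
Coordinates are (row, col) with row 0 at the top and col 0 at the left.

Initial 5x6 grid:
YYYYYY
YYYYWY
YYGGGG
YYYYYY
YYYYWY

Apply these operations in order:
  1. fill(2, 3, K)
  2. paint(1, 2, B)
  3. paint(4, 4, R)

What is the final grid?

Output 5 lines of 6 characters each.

Answer: YYYYYY
YYBYWY
YYKKKK
YYYYYY
YYYYRY

Derivation:
After op 1 fill(2,3,K) [4 cells changed]:
YYYYYY
YYYYWY
YYKKKK
YYYYYY
YYYYWY
After op 2 paint(1,2,B):
YYYYYY
YYBYWY
YYKKKK
YYYYYY
YYYYWY
After op 3 paint(4,4,R):
YYYYYY
YYBYWY
YYKKKK
YYYYYY
YYYYRY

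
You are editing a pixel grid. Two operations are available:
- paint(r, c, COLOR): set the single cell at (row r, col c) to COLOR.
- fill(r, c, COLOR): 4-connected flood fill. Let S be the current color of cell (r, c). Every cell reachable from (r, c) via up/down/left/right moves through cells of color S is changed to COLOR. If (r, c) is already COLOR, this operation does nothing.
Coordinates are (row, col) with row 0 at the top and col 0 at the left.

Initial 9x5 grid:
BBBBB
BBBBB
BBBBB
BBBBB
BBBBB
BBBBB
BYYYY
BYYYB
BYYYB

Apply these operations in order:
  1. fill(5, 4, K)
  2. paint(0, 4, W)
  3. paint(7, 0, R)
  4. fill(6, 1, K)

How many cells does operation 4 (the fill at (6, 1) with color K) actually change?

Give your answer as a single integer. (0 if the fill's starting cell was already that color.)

Answer: 10

Derivation:
After op 1 fill(5,4,K) [33 cells changed]:
KKKKK
KKKKK
KKKKK
KKKKK
KKKKK
KKKKK
KYYYY
KYYYB
KYYYB
After op 2 paint(0,4,W):
KKKKW
KKKKK
KKKKK
KKKKK
KKKKK
KKKKK
KYYYY
KYYYB
KYYYB
After op 3 paint(7,0,R):
KKKKW
KKKKK
KKKKK
KKKKK
KKKKK
KKKKK
KYYYY
RYYYB
KYYYB
After op 4 fill(6,1,K) [10 cells changed]:
KKKKW
KKKKK
KKKKK
KKKKK
KKKKK
KKKKK
KKKKK
RKKKB
KKKKB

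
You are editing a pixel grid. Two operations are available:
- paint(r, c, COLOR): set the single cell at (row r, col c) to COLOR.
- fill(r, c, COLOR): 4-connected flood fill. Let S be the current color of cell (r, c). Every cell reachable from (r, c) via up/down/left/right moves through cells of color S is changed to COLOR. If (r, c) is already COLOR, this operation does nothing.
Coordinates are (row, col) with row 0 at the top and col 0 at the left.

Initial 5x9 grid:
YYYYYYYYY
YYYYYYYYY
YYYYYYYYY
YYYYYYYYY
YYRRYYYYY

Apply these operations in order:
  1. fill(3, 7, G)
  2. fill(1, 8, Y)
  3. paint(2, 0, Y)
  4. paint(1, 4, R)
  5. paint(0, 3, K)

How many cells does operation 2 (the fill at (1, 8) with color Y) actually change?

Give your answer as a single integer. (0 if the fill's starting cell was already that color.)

Answer: 43

Derivation:
After op 1 fill(3,7,G) [43 cells changed]:
GGGGGGGGG
GGGGGGGGG
GGGGGGGGG
GGGGGGGGG
GGRRGGGGG
After op 2 fill(1,8,Y) [43 cells changed]:
YYYYYYYYY
YYYYYYYYY
YYYYYYYYY
YYYYYYYYY
YYRRYYYYY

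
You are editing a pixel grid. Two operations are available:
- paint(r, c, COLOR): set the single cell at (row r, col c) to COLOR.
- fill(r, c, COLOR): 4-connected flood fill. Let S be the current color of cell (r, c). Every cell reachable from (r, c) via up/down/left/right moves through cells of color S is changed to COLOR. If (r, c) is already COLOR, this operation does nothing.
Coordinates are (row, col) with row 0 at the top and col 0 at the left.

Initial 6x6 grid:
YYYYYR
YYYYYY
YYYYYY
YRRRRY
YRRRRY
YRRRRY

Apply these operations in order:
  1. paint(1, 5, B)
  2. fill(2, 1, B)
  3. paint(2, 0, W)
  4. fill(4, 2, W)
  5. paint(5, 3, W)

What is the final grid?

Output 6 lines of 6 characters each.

After op 1 paint(1,5,B):
YYYYYR
YYYYYB
YYYYYY
YRRRRY
YRRRRY
YRRRRY
After op 2 fill(2,1,B) [22 cells changed]:
BBBBBR
BBBBBB
BBBBBB
BRRRRB
BRRRRB
BRRRRB
After op 3 paint(2,0,W):
BBBBBR
BBBBBB
WBBBBB
BRRRRB
BRRRRB
BRRRRB
After op 4 fill(4,2,W) [12 cells changed]:
BBBBBR
BBBBBB
WBBBBB
BWWWWB
BWWWWB
BWWWWB
After op 5 paint(5,3,W):
BBBBBR
BBBBBB
WBBBBB
BWWWWB
BWWWWB
BWWWWB

Answer: BBBBBR
BBBBBB
WBBBBB
BWWWWB
BWWWWB
BWWWWB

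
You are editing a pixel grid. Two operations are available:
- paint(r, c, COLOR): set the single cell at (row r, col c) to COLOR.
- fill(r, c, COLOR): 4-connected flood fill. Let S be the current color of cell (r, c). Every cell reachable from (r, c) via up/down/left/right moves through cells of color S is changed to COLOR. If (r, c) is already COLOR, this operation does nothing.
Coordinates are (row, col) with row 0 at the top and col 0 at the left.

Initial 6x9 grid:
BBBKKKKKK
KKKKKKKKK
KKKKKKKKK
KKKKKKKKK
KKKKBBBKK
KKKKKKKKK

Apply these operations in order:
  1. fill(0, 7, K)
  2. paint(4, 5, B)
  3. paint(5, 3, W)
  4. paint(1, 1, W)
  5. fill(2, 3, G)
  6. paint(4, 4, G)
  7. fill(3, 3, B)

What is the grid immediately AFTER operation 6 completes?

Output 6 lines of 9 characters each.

After op 1 fill(0,7,K) [0 cells changed]:
BBBKKKKKK
KKKKKKKKK
KKKKKKKKK
KKKKKKKKK
KKKKBBBKK
KKKKKKKKK
After op 2 paint(4,5,B):
BBBKKKKKK
KKKKKKKKK
KKKKKKKKK
KKKKKKKKK
KKKKBBBKK
KKKKKKKKK
After op 3 paint(5,3,W):
BBBKKKKKK
KKKKKKKKK
KKKKKKKKK
KKKKKKKKK
KKKKBBBKK
KKKWKKKKK
After op 4 paint(1,1,W):
BBBKKKKKK
KWKKKKKKK
KKKKKKKKK
KKKKKKKKK
KKKKBBBKK
KKKWKKKKK
After op 5 fill(2,3,G) [46 cells changed]:
BBBGGGGGG
GWGGGGGGG
GGGGGGGGG
GGGGGGGGG
GGGGBBBGG
GGGWGGGGG
After op 6 paint(4,4,G):
BBBGGGGGG
GWGGGGGGG
GGGGGGGGG
GGGGGGGGG
GGGGGBBGG
GGGWGGGGG

Answer: BBBGGGGGG
GWGGGGGGG
GGGGGGGGG
GGGGGGGGG
GGGGGBBGG
GGGWGGGGG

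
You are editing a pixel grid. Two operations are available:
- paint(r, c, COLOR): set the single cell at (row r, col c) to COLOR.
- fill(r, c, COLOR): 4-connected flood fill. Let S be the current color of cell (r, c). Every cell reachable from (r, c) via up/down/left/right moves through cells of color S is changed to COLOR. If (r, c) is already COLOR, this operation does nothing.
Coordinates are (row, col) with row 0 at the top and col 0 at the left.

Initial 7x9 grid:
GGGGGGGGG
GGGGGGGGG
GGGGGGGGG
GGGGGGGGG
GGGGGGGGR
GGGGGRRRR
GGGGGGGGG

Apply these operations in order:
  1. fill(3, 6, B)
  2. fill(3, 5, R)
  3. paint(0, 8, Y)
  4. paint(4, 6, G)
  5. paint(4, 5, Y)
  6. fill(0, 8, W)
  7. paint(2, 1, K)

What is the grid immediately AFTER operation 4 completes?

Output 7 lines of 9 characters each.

Answer: RRRRRRRRY
RRRRRRRRR
RRRRRRRRR
RRRRRRRRR
RRRRRRGRR
RRRRRRRRR
RRRRRRRRR

Derivation:
After op 1 fill(3,6,B) [58 cells changed]:
BBBBBBBBB
BBBBBBBBB
BBBBBBBBB
BBBBBBBBB
BBBBBBBBR
BBBBBRRRR
BBBBBBBBB
After op 2 fill(3,5,R) [58 cells changed]:
RRRRRRRRR
RRRRRRRRR
RRRRRRRRR
RRRRRRRRR
RRRRRRRRR
RRRRRRRRR
RRRRRRRRR
After op 3 paint(0,8,Y):
RRRRRRRRY
RRRRRRRRR
RRRRRRRRR
RRRRRRRRR
RRRRRRRRR
RRRRRRRRR
RRRRRRRRR
After op 4 paint(4,6,G):
RRRRRRRRY
RRRRRRRRR
RRRRRRRRR
RRRRRRRRR
RRRRRRGRR
RRRRRRRRR
RRRRRRRRR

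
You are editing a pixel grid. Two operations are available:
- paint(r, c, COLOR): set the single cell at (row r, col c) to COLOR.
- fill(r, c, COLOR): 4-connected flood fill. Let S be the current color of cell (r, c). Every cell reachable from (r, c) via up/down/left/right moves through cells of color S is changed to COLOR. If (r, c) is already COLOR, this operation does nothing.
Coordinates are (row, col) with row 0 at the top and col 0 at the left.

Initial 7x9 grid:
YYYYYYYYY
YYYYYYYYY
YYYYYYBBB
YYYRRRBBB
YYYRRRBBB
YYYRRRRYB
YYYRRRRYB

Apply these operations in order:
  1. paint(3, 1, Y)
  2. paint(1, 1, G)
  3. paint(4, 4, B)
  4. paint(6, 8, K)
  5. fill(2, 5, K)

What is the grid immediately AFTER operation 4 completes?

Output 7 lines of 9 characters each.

Answer: YYYYYYYYY
YGYYYYYYY
YYYYYYBBB
YYYRRRBBB
YYYRBRBBB
YYYRRRRYB
YYYRRRRYK

Derivation:
After op 1 paint(3,1,Y):
YYYYYYYYY
YYYYYYYYY
YYYYYYBBB
YYYRRRBBB
YYYRRRBBB
YYYRRRRYB
YYYRRRRYB
After op 2 paint(1,1,G):
YYYYYYYYY
YGYYYYYYY
YYYYYYBBB
YYYRRRBBB
YYYRRRBBB
YYYRRRRYB
YYYRRRRYB
After op 3 paint(4,4,B):
YYYYYYYYY
YGYYYYYYY
YYYYYYBBB
YYYRRRBBB
YYYRBRBBB
YYYRRRRYB
YYYRRRRYB
After op 4 paint(6,8,K):
YYYYYYYYY
YGYYYYYYY
YYYYYYBBB
YYYRRRBBB
YYYRBRBBB
YYYRRRRYB
YYYRRRRYK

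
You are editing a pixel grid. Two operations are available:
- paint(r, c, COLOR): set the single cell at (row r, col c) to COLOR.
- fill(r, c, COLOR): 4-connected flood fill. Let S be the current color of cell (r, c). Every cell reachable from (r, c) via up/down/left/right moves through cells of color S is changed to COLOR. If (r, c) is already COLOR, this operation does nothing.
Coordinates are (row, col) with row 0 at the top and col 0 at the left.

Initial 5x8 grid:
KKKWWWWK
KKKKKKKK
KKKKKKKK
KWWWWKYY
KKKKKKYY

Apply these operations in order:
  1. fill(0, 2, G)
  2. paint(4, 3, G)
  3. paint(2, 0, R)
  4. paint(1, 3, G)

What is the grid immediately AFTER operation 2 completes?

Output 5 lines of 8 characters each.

After op 1 fill(0,2,G) [28 cells changed]:
GGGWWWWG
GGGGGGGG
GGGGGGGG
GWWWWGYY
GGGGGGYY
After op 2 paint(4,3,G):
GGGWWWWG
GGGGGGGG
GGGGGGGG
GWWWWGYY
GGGGGGYY

Answer: GGGWWWWG
GGGGGGGG
GGGGGGGG
GWWWWGYY
GGGGGGYY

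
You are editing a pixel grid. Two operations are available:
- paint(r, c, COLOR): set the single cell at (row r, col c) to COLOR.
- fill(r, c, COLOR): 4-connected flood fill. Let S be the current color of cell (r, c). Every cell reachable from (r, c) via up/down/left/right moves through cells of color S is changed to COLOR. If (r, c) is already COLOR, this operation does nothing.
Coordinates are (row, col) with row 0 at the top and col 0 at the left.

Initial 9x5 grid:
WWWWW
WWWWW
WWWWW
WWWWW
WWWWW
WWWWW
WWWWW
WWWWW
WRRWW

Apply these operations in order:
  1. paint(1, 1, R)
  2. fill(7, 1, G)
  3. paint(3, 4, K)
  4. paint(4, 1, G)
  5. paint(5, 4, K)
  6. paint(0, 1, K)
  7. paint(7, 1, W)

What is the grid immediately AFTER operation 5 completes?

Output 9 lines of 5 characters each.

After op 1 paint(1,1,R):
WWWWW
WRWWW
WWWWW
WWWWW
WWWWW
WWWWW
WWWWW
WWWWW
WRRWW
After op 2 fill(7,1,G) [42 cells changed]:
GGGGG
GRGGG
GGGGG
GGGGG
GGGGG
GGGGG
GGGGG
GGGGG
GRRGG
After op 3 paint(3,4,K):
GGGGG
GRGGG
GGGGG
GGGGK
GGGGG
GGGGG
GGGGG
GGGGG
GRRGG
After op 4 paint(4,1,G):
GGGGG
GRGGG
GGGGG
GGGGK
GGGGG
GGGGG
GGGGG
GGGGG
GRRGG
After op 5 paint(5,4,K):
GGGGG
GRGGG
GGGGG
GGGGK
GGGGG
GGGGK
GGGGG
GGGGG
GRRGG

Answer: GGGGG
GRGGG
GGGGG
GGGGK
GGGGG
GGGGK
GGGGG
GGGGG
GRRGG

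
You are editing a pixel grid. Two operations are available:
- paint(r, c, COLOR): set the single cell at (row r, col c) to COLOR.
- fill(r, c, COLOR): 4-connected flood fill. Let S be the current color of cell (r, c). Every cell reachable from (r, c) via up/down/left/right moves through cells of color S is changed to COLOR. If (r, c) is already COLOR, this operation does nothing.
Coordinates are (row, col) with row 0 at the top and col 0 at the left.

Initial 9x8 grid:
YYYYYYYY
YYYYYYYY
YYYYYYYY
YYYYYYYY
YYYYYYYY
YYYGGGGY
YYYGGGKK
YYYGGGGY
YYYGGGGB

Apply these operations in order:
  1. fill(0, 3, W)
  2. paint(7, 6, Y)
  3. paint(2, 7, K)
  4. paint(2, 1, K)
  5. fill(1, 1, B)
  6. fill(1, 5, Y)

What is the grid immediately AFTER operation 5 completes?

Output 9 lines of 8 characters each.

After op 1 fill(0,3,W) [53 cells changed]:
WWWWWWWW
WWWWWWWW
WWWWWWWW
WWWWWWWW
WWWWWWWW
WWWGGGGW
WWWGGGKK
WWWGGGGY
WWWGGGGB
After op 2 paint(7,6,Y):
WWWWWWWW
WWWWWWWW
WWWWWWWW
WWWWWWWW
WWWWWWWW
WWWGGGGW
WWWGGGKK
WWWGGGYY
WWWGGGGB
After op 3 paint(2,7,K):
WWWWWWWW
WWWWWWWW
WWWWWWWK
WWWWWWWW
WWWWWWWW
WWWGGGGW
WWWGGGKK
WWWGGGYY
WWWGGGGB
After op 4 paint(2,1,K):
WWWWWWWW
WWWWWWWW
WKWWWWWK
WWWWWWWW
WWWWWWWW
WWWGGGGW
WWWGGGKK
WWWGGGYY
WWWGGGGB
After op 5 fill(1,1,B) [51 cells changed]:
BBBBBBBB
BBBBBBBB
BKBBBBBK
BBBBBBBB
BBBBBBBB
BBBGGGGB
BBBGGGKK
BBBGGGYY
BBBGGGGB

Answer: BBBBBBBB
BBBBBBBB
BKBBBBBK
BBBBBBBB
BBBBBBBB
BBBGGGGB
BBBGGGKK
BBBGGGYY
BBBGGGGB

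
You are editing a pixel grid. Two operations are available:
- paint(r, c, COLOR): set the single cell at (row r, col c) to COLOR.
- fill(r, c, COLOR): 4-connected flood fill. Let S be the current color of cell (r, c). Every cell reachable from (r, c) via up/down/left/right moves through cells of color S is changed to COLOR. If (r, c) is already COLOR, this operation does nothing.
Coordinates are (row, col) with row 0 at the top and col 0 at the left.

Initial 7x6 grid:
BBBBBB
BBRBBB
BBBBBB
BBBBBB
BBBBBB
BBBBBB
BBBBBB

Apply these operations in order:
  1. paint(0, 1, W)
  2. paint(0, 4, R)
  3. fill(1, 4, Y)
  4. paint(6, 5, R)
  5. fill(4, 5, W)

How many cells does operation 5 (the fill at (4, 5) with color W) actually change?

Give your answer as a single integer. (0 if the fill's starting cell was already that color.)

After op 1 paint(0,1,W):
BWBBBB
BBRBBB
BBBBBB
BBBBBB
BBBBBB
BBBBBB
BBBBBB
After op 2 paint(0,4,R):
BWBBRB
BBRBBB
BBBBBB
BBBBBB
BBBBBB
BBBBBB
BBBBBB
After op 3 fill(1,4,Y) [39 cells changed]:
YWYYRY
YYRYYY
YYYYYY
YYYYYY
YYYYYY
YYYYYY
YYYYYY
After op 4 paint(6,5,R):
YWYYRY
YYRYYY
YYYYYY
YYYYYY
YYYYYY
YYYYYY
YYYYYR
After op 5 fill(4,5,W) [38 cells changed]:
WWWWRW
WWRWWW
WWWWWW
WWWWWW
WWWWWW
WWWWWW
WWWWWR

Answer: 38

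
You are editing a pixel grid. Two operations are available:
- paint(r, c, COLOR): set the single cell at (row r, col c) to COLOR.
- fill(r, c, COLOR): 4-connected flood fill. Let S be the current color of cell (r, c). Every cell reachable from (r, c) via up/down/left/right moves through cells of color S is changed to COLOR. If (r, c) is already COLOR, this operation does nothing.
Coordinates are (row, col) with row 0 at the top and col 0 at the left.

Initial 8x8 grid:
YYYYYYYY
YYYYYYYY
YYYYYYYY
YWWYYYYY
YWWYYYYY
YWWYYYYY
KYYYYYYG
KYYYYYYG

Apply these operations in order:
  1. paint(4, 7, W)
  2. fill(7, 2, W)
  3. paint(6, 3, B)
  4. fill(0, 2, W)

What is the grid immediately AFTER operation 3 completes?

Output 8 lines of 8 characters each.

After op 1 paint(4,7,W):
YYYYYYYY
YYYYYYYY
YYYYYYYY
YWWYYYYY
YWWYYYYW
YWWYYYYY
KYYYYYYG
KYYYYYYG
After op 2 fill(7,2,W) [53 cells changed]:
WWWWWWWW
WWWWWWWW
WWWWWWWW
WWWWWWWW
WWWWWWWW
WWWWWWWW
KWWWWWWG
KWWWWWWG
After op 3 paint(6,3,B):
WWWWWWWW
WWWWWWWW
WWWWWWWW
WWWWWWWW
WWWWWWWW
WWWWWWWW
KWWBWWWG
KWWWWWWG

Answer: WWWWWWWW
WWWWWWWW
WWWWWWWW
WWWWWWWW
WWWWWWWW
WWWWWWWW
KWWBWWWG
KWWWWWWG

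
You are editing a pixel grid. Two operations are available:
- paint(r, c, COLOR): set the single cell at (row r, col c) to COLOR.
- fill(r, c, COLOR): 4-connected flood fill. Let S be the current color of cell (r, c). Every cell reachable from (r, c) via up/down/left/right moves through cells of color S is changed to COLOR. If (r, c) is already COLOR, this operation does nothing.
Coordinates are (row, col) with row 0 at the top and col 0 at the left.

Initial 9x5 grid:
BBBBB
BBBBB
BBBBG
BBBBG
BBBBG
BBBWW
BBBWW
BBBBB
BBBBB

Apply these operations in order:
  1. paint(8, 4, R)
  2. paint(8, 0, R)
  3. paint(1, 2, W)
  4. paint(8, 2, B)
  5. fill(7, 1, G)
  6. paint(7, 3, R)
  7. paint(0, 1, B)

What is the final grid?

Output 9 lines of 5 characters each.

Answer: GBGGG
GGWGG
GGGGG
GGGGG
GGGGG
GGGWW
GGGWW
GGGRG
RGGGR

Derivation:
After op 1 paint(8,4,R):
BBBBB
BBBBB
BBBBG
BBBBG
BBBBG
BBBWW
BBBWW
BBBBB
BBBBR
After op 2 paint(8,0,R):
BBBBB
BBBBB
BBBBG
BBBBG
BBBBG
BBBWW
BBBWW
BBBBB
RBBBR
After op 3 paint(1,2,W):
BBBBB
BBWBB
BBBBG
BBBBG
BBBBG
BBBWW
BBBWW
BBBBB
RBBBR
After op 4 paint(8,2,B):
BBBBB
BBWBB
BBBBG
BBBBG
BBBBG
BBBWW
BBBWW
BBBBB
RBBBR
After op 5 fill(7,1,G) [35 cells changed]:
GGGGG
GGWGG
GGGGG
GGGGG
GGGGG
GGGWW
GGGWW
GGGGG
RGGGR
After op 6 paint(7,3,R):
GGGGG
GGWGG
GGGGG
GGGGG
GGGGG
GGGWW
GGGWW
GGGRG
RGGGR
After op 7 paint(0,1,B):
GBGGG
GGWGG
GGGGG
GGGGG
GGGGG
GGGWW
GGGWW
GGGRG
RGGGR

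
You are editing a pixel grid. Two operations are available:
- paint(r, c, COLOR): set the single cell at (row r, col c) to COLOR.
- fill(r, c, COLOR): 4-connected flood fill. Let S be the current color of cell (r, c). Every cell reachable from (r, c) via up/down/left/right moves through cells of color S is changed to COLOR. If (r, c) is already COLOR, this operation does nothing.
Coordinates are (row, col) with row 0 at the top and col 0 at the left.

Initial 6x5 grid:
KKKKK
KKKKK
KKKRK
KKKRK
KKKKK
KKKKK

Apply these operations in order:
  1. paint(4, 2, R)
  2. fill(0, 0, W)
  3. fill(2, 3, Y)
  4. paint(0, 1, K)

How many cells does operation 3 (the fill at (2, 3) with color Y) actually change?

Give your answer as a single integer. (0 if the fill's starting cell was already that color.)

Answer: 2

Derivation:
After op 1 paint(4,2,R):
KKKKK
KKKKK
KKKRK
KKKRK
KKRKK
KKKKK
After op 2 fill(0,0,W) [27 cells changed]:
WWWWW
WWWWW
WWWRW
WWWRW
WWRWW
WWWWW
After op 3 fill(2,3,Y) [2 cells changed]:
WWWWW
WWWWW
WWWYW
WWWYW
WWRWW
WWWWW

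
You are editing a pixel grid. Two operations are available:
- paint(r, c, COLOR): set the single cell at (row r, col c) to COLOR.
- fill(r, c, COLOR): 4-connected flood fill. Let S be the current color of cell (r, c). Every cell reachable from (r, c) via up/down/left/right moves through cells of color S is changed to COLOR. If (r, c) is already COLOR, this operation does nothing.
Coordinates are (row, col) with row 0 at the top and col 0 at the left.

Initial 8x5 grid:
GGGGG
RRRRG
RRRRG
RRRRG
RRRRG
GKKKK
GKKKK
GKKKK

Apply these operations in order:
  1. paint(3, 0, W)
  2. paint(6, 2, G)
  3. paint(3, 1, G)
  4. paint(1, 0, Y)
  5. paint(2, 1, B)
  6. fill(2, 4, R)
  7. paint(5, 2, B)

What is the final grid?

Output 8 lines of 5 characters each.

After op 1 paint(3,0,W):
GGGGG
RRRRG
RRRRG
WRRRG
RRRRG
GKKKK
GKKKK
GKKKK
After op 2 paint(6,2,G):
GGGGG
RRRRG
RRRRG
WRRRG
RRRRG
GKKKK
GKGKK
GKKKK
After op 3 paint(3,1,G):
GGGGG
RRRRG
RRRRG
WGRRG
RRRRG
GKKKK
GKGKK
GKKKK
After op 4 paint(1,0,Y):
GGGGG
YRRRG
RRRRG
WGRRG
RRRRG
GKKKK
GKGKK
GKKKK
After op 5 paint(2,1,B):
GGGGG
YRRRG
RBRRG
WGRRG
RRRRG
GKKKK
GKGKK
GKKKK
After op 6 fill(2,4,R) [9 cells changed]:
RRRRR
YRRRR
RBRRR
WGRRR
RRRRR
GKKKK
GKGKK
GKKKK
After op 7 paint(5,2,B):
RRRRR
YRRRR
RBRRR
WGRRR
RRRRR
GKBKK
GKGKK
GKKKK

Answer: RRRRR
YRRRR
RBRRR
WGRRR
RRRRR
GKBKK
GKGKK
GKKKK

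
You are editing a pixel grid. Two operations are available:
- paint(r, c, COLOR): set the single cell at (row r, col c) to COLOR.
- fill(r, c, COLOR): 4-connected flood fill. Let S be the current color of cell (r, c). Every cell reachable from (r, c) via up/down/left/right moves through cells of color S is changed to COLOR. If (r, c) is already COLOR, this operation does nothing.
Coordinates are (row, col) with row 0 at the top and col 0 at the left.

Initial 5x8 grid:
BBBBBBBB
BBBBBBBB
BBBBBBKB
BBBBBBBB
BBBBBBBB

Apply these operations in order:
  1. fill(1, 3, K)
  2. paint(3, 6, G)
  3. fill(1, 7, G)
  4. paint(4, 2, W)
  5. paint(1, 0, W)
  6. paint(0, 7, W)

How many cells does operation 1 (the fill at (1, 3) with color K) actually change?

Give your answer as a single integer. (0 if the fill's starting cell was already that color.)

Answer: 39

Derivation:
After op 1 fill(1,3,K) [39 cells changed]:
KKKKKKKK
KKKKKKKK
KKKKKKKK
KKKKKKKK
KKKKKKKK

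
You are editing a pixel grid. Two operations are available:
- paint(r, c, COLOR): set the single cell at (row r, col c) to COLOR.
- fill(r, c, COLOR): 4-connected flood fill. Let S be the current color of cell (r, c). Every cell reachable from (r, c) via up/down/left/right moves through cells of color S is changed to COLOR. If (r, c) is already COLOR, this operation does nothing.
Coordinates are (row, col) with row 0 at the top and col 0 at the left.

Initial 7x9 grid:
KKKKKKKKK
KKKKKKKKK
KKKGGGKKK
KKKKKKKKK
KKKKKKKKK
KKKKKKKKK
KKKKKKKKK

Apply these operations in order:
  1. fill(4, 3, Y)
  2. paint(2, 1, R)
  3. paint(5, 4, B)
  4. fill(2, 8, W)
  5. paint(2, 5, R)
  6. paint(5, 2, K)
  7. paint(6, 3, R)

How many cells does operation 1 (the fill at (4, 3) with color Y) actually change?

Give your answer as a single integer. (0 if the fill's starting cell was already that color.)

Answer: 60

Derivation:
After op 1 fill(4,3,Y) [60 cells changed]:
YYYYYYYYY
YYYYYYYYY
YYYGGGYYY
YYYYYYYYY
YYYYYYYYY
YYYYYYYYY
YYYYYYYYY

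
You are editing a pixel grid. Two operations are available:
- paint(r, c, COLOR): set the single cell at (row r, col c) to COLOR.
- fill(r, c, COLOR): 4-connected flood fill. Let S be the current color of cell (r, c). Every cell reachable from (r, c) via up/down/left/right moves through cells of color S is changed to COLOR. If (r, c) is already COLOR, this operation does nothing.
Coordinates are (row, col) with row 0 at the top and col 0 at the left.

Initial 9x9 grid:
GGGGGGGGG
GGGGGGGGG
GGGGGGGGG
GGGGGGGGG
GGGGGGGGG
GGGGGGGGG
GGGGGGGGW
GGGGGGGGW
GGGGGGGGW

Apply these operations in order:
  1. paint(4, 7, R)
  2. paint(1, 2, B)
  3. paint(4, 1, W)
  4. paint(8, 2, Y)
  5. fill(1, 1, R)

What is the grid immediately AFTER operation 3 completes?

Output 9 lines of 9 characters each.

After op 1 paint(4,7,R):
GGGGGGGGG
GGGGGGGGG
GGGGGGGGG
GGGGGGGGG
GGGGGGGRG
GGGGGGGGG
GGGGGGGGW
GGGGGGGGW
GGGGGGGGW
After op 2 paint(1,2,B):
GGGGGGGGG
GGBGGGGGG
GGGGGGGGG
GGGGGGGGG
GGGGGGGRG
GGGGGGGGG
GGGGGGGGW
GGGGGGGGW
GGGGGGGGW
After op 3 paint(4,1,W):
GGGGGGGGG
GGBGGGGGG
GGGGGGGGG
GGGGGGGGG
GWGGGGGRG
GGGGGGGGG
GGGGGGGGW
GGGGGGGGW
GGGGGGGGW

Answer: GGGGGGGGG
GGBGGGGGG
GGGGGGGGG
GGGGGGGGG
GWGGGGGRG
GGGGGGGGG
GGGGGGGGW
GGGGGGGGW
GGGGGGGGW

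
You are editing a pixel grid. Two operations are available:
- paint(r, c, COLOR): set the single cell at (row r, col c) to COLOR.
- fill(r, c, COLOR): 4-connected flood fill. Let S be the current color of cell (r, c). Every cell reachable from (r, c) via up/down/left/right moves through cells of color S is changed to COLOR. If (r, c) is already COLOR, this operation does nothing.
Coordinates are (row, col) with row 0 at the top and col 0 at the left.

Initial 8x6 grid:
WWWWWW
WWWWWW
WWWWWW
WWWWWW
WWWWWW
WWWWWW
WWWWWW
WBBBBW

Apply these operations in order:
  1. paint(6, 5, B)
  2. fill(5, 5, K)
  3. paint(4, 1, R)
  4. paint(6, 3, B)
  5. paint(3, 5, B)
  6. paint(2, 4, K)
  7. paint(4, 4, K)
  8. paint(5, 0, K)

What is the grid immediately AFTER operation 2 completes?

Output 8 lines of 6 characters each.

After op 1 paint(6,5,B):
WWWWWW
WWWWWW
WWWWWW
WWWWWW
WWWWWW
WWWWWW
WWWWWB
WBBBBW
After op 2 fill(5,5,K) [42 cells changed]:
KKKKKK
KKKKKK
KKKKKK
KKKKKK
KKKKKK
KKKKKK
KKKKKB
KBBBBW

Answer: KKKKKK
KKKKKK
KKKKKK
KKKKKK
KKKKKK
KKKKKK
KKKKKB
KBBBBW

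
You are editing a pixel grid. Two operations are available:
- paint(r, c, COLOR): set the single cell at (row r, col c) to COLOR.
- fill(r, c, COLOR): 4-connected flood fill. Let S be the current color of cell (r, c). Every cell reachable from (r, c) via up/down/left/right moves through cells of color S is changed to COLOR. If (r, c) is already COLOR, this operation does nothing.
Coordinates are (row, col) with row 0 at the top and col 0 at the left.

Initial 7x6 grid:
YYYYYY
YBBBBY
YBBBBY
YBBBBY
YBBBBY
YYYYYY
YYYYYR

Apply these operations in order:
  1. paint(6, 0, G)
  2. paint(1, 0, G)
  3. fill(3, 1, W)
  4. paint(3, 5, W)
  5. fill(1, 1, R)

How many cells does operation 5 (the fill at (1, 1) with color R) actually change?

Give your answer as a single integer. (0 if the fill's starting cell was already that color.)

After op 1 paint(6,0,G):
YYYYYY
YBBBBY
YBBBBY
YBBBBY
YBBBBY
YYYYYY
GYYYYR
After op 2 paint(1,0,G):
YYYYYY
GBBBBY
YBBBBY
YBBBBY
YBBBBY
YYYYYY
GYYYYR
After op 3 fill(3,1,W) [16 cells changed]:
YYYYYY
GWWWWY
YWWWWY
YWWWWY
YWWWWY
YYYYYY
GYYYYR
After op 4 paint(3,5,W):
YYYYYY
GWWWWY
YWWWWY
YWWWWW
YWWWWY
YYYYYY
GYYYYR
After op 5 fill(1,1,R) [17 cells changed]:
YYYYYY
GRRRRY
YRRRRY
YRRRRR
YRRRRY
YYYYYY
GYYYYR

Answer: 17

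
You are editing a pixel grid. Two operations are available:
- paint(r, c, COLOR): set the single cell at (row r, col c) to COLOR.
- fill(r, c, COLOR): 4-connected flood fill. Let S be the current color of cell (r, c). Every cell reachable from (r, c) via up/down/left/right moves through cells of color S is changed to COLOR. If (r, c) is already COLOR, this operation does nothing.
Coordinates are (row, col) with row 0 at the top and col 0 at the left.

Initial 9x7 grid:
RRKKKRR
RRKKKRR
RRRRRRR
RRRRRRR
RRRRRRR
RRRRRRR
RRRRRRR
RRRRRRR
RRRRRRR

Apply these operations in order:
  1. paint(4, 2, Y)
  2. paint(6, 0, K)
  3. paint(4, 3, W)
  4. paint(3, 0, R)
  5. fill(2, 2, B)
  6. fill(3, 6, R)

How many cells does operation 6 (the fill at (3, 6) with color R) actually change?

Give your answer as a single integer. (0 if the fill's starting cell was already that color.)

Answer: 54

Derivation:
After op 1 paint(4,2,Y):
RRKKKRR
RRKKKRR
RRRRRRR
RRRRRRR
RRYRRRR
RRRRRRR
RRRRRRR
RRRRRRR
RRRRRRR
After op 2 paint(6,0,K):
RRKKKRR
RRKKKRR
RRRRRRR
RRRRRRR
RRYRRRR
RRRRRRR
KRRRRRR
RRRRRRR
RRRRRRR
After op 3 paint(4,3,W):
RRKKKRR
RRKKKRR
RRRRRRR
RRRRRRR
RRYWRRR
RRRRRRR
KRRRRRR
RRRRRRR
RRRRRRR
After op 4 paint(3,0,R):
RRKKKRR
RRKKKRR
RRRRRRR
RRRRRRR
RRYWRRR
RRRRRRR
KRRRRRR
RRRRRRR
RRRRRRR
After op 5 fill(2,2,B) [54 cells changed]:
BBKKKBB
BBKKKBB
BBBBBBB
BBBBBBB
BBYWBBB
BBBBBBB
KBBBBBB
BBBBBBB
BBBBBBB
After op 6 fill(3,6,R) [54 cells changed]:
RRKKKRR
RRKKKRR
RRRRRRR
RRRRRRR
RRYWRRR
RRRRRRR
KRRRRRR
RRRRRRR
RRRRRRR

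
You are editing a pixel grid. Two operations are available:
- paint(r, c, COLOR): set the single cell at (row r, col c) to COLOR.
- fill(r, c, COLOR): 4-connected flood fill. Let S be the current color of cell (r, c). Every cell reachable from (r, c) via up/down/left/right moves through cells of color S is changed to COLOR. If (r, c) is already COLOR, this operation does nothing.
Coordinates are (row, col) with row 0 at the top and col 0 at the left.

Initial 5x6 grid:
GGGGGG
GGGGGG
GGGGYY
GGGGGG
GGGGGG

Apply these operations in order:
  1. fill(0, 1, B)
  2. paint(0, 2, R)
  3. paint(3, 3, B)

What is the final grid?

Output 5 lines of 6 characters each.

Answer: BBRBBB
BBBBBB
BBBBYY
BBBBBB
BBBBBB

Derivation:
After op 1 fill(0,1,B) [28 cells changed]:
BBBBBB
BBBBBB
BBBBYY
BBBBBB
BBBBBB
After op 2 paint(0,2,R):
BBRBBB
BBBBBB
BBBBYY
BBBBBB
BBBBBB
After op 3 paint(3,3,B):
BBRBBB
BBBBBB
BBBBYY
BBBBBB
BBBBBB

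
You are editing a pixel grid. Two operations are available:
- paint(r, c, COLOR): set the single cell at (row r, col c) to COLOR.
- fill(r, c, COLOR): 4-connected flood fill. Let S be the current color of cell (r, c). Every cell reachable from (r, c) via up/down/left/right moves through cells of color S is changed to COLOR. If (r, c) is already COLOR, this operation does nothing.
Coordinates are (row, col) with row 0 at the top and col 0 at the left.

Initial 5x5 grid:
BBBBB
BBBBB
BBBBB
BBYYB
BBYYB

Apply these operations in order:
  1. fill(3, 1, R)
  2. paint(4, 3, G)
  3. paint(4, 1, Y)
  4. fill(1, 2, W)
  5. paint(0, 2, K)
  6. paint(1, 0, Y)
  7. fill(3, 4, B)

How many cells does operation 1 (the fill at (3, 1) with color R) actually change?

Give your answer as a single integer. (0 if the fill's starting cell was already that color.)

After op 1 fill(3,1,R) [21 cells changed]:
RRRRR
RRRRR
RRRRR
RRYYR
RRYYR

Answer: 21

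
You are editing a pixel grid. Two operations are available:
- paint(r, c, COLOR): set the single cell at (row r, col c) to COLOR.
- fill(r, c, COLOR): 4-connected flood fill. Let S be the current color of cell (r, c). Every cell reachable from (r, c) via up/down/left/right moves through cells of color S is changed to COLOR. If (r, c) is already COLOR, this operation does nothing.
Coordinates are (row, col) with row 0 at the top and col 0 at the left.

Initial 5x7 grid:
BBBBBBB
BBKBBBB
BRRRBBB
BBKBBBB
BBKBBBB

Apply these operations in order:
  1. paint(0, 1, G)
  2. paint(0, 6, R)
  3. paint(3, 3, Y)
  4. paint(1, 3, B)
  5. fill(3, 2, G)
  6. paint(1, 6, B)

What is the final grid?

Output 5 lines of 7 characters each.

After op 1 paint(0,1,G):
BGBBBBB
BBKBBBB
BRRRBBB
BBKBBBB
BBKBBBB
After op 2 paint(0,6,R):
BGBBBBR
BBKBBBB
BRRRBBB
BBKBBBB
BBKBBBB
After op 3 paint(3,3,Y):
BGBBBBR
BBKBBBB
BRRRBBB
BBKYBBB
BBKBBBB
After op 4 paint(1,3,B):
BGBBBBR
BBKBBBB
BRRRBBB
BBKYBBB
BBKBBBB
After op 5 fill(3,2,G) [2 cells changed]:
BGBBBBR
BBKBBBB
BRRRBBB
BBGYBBB
BBGBBBB
After op 6 paint(1,6,B):
BGBBBBR
BBKBBBB
BRRRBBB
BBGYBBB
BBGBBBB

Answer: BGBBBBR
BBKBBBB
BRRRBBB
BBGYBBB
BBGBBBB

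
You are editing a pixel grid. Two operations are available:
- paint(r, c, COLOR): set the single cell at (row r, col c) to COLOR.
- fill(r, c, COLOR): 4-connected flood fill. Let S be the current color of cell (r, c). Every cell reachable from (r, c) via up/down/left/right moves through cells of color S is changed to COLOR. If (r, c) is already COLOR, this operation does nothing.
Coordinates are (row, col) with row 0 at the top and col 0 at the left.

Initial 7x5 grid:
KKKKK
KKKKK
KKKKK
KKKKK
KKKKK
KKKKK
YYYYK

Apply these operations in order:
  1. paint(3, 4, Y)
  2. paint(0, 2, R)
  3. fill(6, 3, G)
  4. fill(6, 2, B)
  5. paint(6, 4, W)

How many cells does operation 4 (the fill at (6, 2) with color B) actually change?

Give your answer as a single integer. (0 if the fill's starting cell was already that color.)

Answer: 4

Derivation:
After op 1 paint(3,4,Y):
KKKKK
KKKKK
KKKKK
KKKKY
KKKKK
KKKKK
YYYYK
After op 2 paint(0,2,R):
KKRKK
KKKKK
KKKKK
KKKKY
KKKKK
KKKKK
YYYYK
After op 3 fill(6,3,G) [4 cells changed]:
KKRKK
KKKKK
KKKKK
KKKKY
KKKKK
KKKKK
GGGGK
After op 4 fill(6,2,B) [4 cells changed]:
KKRKK
KKKKK
KKKKK
KKKKY
KKKKK
KKKKK
BBBBK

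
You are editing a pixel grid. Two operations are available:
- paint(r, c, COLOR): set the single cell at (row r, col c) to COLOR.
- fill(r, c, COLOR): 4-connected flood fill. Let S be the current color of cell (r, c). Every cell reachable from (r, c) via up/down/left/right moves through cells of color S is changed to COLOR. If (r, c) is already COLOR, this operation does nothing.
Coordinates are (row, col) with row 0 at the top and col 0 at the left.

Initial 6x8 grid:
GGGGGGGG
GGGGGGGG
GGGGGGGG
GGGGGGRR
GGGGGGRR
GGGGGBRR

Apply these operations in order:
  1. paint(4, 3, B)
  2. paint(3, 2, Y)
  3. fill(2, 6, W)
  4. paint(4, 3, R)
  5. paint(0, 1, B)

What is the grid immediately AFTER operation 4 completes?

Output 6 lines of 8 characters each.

After op 1 paint(4,3,B):
GGGGGGGG
GGGGGGGG
GGGGGGGG
GGGGGGRR
GGGBGGRR
GGGGGBRR
After op 2 paint(3,2,Y):
GGGGGGGG
GGGGGGGG
GGGGGGGG
GGYGGGRR
GGGBGGRR
GGGGGBRR
After op 3 fill(2,6,W) [39 cells changed]:
WWWWWWWW
WWWWWWWW
WWWWWWWW
WWYWWWRR
WWWBWWRR
WWWWWBRR
After op 4 paint(4,3,R):
WWWWWWWW
WWWWWWWW
WWWWWWWW
WWYWWWRR
WWWRWWRR
WWWWWBRR

Answer: WWWWWWWW
WWWWWWWW
WWWWWWWW
WWYWWWRR
WWWRWWRR
WWWWWBRR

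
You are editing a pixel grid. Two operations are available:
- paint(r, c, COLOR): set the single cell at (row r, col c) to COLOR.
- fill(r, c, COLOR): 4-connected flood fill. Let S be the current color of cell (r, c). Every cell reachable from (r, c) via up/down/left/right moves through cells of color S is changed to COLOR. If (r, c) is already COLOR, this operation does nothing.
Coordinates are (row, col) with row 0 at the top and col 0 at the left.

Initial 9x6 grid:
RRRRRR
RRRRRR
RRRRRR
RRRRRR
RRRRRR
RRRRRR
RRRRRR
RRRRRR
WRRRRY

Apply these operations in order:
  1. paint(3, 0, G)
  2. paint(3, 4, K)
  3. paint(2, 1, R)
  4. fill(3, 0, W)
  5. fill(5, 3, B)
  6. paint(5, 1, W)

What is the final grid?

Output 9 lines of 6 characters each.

Answer: BBBBBB
BBBBBB
BBBBBB
WBBBKB
BBBBBB
BWBBBB
BBBBBB
BBBBBB
WBBBBY

Derivation:
After op 1 paint(3,0,G):
RRRRRR
RRRRRR
RRRRRR
GRRRRR
RRRRRR
RRRRRR
RRRRRR
RRRRRR
WRRRRY
After op 2 paint(3,4,K):
RRRRRR
RRRRRR
RRRRRR
GRRRKR
RRRRRR
RRRRRR
RRRRRR
RRRRRR
WRRRRY
After op 3 paint(2,1,R):
RRRRRR
RRRRRR
RRRRRR
GRRRKR
RRRRRR
RRRRRR
RRRRRR
RRRRRR
WRRRRY
After op 4 fill(3,0,W) [1 cells changed]:
RRRRRR
RRRRRR
RRRRRR
WRRRKR
RRRRRR
RRRRRR
RRRRRR
RRRRRR
WRRRRY
After op 5 fill(5,3,B) [50 cells changed]:
BBBBBB
BBBBBB
BBBBBB
WBBBKB
BBBBBB
BBBBBB
BBBBBB
BBBBBB
WBBBBY
After op 6 paint(5,1,W):
BBBBBB
BBBBBB
BBBBBB
WBBBKB
BBBBBB
BWBBBB
BBBBBB
BBBBBB
WBBBBY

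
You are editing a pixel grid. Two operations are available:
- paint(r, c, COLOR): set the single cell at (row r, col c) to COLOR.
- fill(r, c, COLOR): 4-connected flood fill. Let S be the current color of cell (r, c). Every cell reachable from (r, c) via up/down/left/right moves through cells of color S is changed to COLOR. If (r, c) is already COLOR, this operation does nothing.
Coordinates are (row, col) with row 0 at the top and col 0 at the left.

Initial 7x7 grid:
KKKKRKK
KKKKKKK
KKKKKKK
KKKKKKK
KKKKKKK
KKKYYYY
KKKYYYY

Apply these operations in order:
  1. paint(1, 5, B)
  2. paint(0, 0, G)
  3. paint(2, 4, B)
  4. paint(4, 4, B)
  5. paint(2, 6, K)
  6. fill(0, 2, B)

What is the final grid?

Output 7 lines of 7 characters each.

After op 1 paint(1,5,B):
KKKKRKK
KKKKKBK
KKKKKKK
KKKKKKK
KKKKKKK
KKKYYYY
KKKYYYY
After op 2 paint(0,0,G):
GKKKRKK
KKKKKBK
KKKKKKK
KKKKKKK
KKKKKKK
KKKYYYY
KKKYYYY
After op 3 paint(2,4,B):
GKKKRKK
KKKKKBK
KKKKBKK
KKKKKKK
KKKKKKK
KKKYYYY
KKKYYYY
After op 4 paint(4,4,B):
GKKKRKK
KKKKKBK
KKKKBKK
KKKKKKK
KKKKBKK
KKKYYYY
KKKYYYY
After op 5 paint(2,6,K):
GKKKRKK
KKKKKBK
KKKKBKK
KKKKKKK
KKKKBKK
KKKYYYY
KKKYYYY
After op 6 fill(0,2,B) [36 cells changed]:
GBBBRBB
BBBBBBB
BBBBBBB
BBBBBBB
BBBBBBB
BBBYYYY
BBBYYYY

Answer: GBBBRBB
BBBBBBB
BBBBBBB
BBBBBBB
BBBBBBB
BBBYYYY
BBBYYYY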